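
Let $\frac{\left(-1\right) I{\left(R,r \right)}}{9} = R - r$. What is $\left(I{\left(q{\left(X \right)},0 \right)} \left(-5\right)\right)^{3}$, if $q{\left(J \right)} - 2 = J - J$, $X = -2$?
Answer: $729000$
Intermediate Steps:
$q{\left(J \right)} = 2$ ($q{\left(J \right)} = 2 + \left(J - J\right) = 2 + 0 = 2$)
$I{\left(R,r \right)} = - 9 R + 9 r$ ($I{\left(R,r \right)} = - 9 \left(R - r\right) = - 9 R + 9 r$)
$\left(I{\left(q{\left(X \right)},0 \right)} \left(-5\right)\right)^{3} = \left(\left(\left(-9\right) 2 + 9 \cdot 0\right) \left(-5\right)\right)^{3} = \left(\left(-18 + 0\right) \left(-5\right)\right)^{3} = \left(\left(-18\right) \left(-5\right)\right)^{3} = 90^{3} = 729000$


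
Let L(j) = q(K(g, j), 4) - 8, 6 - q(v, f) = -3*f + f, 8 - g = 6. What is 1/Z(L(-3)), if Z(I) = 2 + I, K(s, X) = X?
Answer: ⅛ ≈ 0.12500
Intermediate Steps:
g = 2 (g = 8 - 1*6 = 8 - 6 = 2)
q(v, f) = 6 + 2*f (q(v, f) = 6 - (-3*f + f) = 6 - (-2)*f = 6 + 2*f)
L(j) = 6 (L(j) = (6 + 2*4) - 8 = (6 + 8) - 8 = 14 - 8 = 6)
1/Z(L(-3)) = 1/(2 + 6) = 1/8 = ⅛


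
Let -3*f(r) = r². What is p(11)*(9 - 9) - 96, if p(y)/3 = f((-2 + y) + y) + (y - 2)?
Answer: -96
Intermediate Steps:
f(r) = -r²/3
p(y) = -6 - (-2 + 2*y)² + 3*y (p(y) = 3*(-((-2 + y) + y)²/3 + (y - 2)) = 3*(-(-2 + 2*y)²/3 + (-2 + y)) = 3*(-2 + y - (-2 + 2*y)²/3) = -6 - (-2 + 2*y)² + 3*y)
p(11)*(9 - 9) - 96 = (-10 - 4*11² + 11*11)*(9 - 9) - 96 = (-10 - 4*121 + 121)*0 - 96 = (-10 - 484 + 121)*0 - 96 = -373*0 - 96 = 0 - 96 = -96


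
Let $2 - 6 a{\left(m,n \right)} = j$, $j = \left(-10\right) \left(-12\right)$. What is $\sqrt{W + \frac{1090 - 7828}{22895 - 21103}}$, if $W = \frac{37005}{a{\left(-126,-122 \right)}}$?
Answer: $\frac{i \sqrt{82325942286}}{6608} \approx 43.421 i$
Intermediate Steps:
$j = 120$
$a{\left(m,n \right)} = - \frac{59}{3}$ ($a{\left(m,n \right)} = \frac{1}{3} - 20 = - \frac{59}{3}$)
$W = - \frac{111015}{59}$ ($W = \frac{37005}{- \frac{59}{3}} = 37005 \left(- \frac{3}{59}\right) = - \frac{111015}{59} \approx -1881.6$)
$\sqrt{W + \frac{1090 - 7828}{22895 - 21103}} = \sqrt{- \frac{111015}{59} + \frac{1090 - 7828}{22895 - 21103}} = \sqrt{- \frac{111015}{59} - \frac{6738}{1792}} = \sqrt{- \frac{111015}{59} - \frac{3369}{896}} = \sqrt{- \frac{99668211}{52864}} = \frac{i \sqrt{82325942286}}{6608}$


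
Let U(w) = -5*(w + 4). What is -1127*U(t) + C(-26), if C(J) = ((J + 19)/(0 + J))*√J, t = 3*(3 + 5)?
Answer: 157780 + 7*I*√26/26 ≈ 1.5778e+5 + 1.3728*I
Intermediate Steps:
t = 24 (t = 3*8 = 24)
U(w) = -20 - 5*w (U(w) = -5*(4 + w) = -20 - 5*w)
C(J) = (19 + J)/√J (C(J) = ((19 + J)/J)*√J = (19 + J)/√J)
-1127*U(t) + C(-26) = -1127*(-20 - 5*24) + (19 - 26)/√(-26) = -1127*(-20 - 120) - I*√26/26*(-7) = -1127*(-140) + 7*I*√26/26 = 157780 + 7*I*√26/26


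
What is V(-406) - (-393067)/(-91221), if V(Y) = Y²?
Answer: 15036111689/91221 ≈ 1.6483e+5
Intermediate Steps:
V(-406) - (-393067)/(-91221) = (-406)² - (-393067)/(-91221) = 164836 - (-393067)*(-1)/91221 = 164836 - 1*393067/91221 = 164836 - 393067/91221 = 15036111689/91221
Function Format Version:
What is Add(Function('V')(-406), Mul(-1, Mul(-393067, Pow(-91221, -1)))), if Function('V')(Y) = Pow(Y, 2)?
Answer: Rational(15036111689, 91221) ≈ 1.6483e+5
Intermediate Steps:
Add(Function('V')(-406), Mul(-1, Mul(-393067, Pow(-91221, -1)))) = Add(Pow(-406, 2), Mul(-1, Mul(-393067, Pow(-91221, -1)))) = Add(164836, Mul(-1, Mul(-393067, Rational(-1, 91221)))) = Add(164836, Mul(-1, Rational(393067, 91221))) = Add(164836, Rational(-393067, 91221)) = Rational(15036111689, 91221)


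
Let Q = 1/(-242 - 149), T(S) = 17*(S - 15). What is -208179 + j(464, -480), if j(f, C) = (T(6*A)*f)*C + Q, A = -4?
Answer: 57654975770/391 ≈ 1.4746e+8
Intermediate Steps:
T(S) = -255 + 17*S (T(S) = 17*(-15 + S) = -255 + 17*S)
Q = -1/391 (Q = 1/(-391) = -1/391 ≈ -0.0025575)
j(f, C) = -1/391 - 663*C*f (j(f, C) = ((-255 + 17*(6*(-4)))*f)*C - 1/391 = ((-255 + 17*(-24))*f)*C - 1/391 = ((-255 - 408)*f)*C - 1/391 = (-663*f)*C - 1/391 = -663*C*f - 1/391 = -1/391 - 663*C*f)
-208179 + j(464, -480) = -208179 + (-1/391 - 663*(-480)*464) = -208179 + (-1/391 + 147663360) = -208179 + 57736373759/391 = 57654975770/391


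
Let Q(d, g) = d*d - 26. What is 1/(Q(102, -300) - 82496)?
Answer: -1/72118 ≈ -1.3866e-5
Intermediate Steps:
Q(d, g) = -26 + d² (Q(d, g) = d² - 26 = -26 + d²)
1/(Q(102, -300) - 82496) = 1/((-26 + 102²) - 82496) = 1/((-26 + 10404) - 82496) = 1/(10378 - 82496) = 1/(-72118) = -1/72118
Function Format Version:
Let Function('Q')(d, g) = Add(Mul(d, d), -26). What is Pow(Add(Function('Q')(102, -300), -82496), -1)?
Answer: Rational(-1, 72118) ≈ -1.3866e-5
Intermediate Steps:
Function('Q')(d, g) = Add(-26, Pow(d, 2)) (Function('Q')(d, g) = Add(Pow(d, 2), -26) = Add(-26, Pow(d, 2)))
Pow(Add(Function('Q')(102, -300), -82496), -1) = Pow(Add(Add(-26, Pow(102, 2)), -82496), -1) = Pow(Add(Add(-26, 10404), -82496), -1) = Pow(Add(10378, -82496), -1) = Pow(-72118, -1) = Rational(-1, 72118)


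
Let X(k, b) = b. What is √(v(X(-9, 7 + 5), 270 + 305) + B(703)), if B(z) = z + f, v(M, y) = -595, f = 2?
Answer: √110 ≈ 10.488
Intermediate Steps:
B(z) = 2 + z (B(z) = z + 2 = 2 + z)
√(v(X(-9, 7 + 5), 270 + 305) + B(703)) = √(-595 + (2 + 703)) = √(-595 + 705) = √110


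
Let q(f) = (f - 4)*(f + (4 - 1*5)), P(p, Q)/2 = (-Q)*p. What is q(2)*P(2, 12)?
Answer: 96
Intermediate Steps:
P(p, Q) = -2*Q*p (P(p, Q) = 2*((-Q)*p) = 2*(-Q*p) = -2*Q*p)
q(f) = (-1 + f)*(-4 + f) (q(f) = (-4 + f)*(f + (4 - 5)) = (-4 + f)*(f - 1) = (-4 + f)*(-1 + f) = (-1 + f)*(-4 + f))
q(2)*P(2, 12) = (4 + 2² - 5*2)*(-2*12*2) = (4 + 4 - 10)*(-48) = -2*(-48) = 96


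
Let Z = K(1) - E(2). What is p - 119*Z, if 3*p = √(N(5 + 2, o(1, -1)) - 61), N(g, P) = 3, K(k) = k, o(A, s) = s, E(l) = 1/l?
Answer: -119/2 + I*√58/3 ≈ -59.5 + 2.5386*I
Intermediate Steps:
Z = ½ (Z = 1 - 1/2 = 1 - 1*½ = 1 - ½ = ½ ≈ 0.50000)
p = I*√58/3 (p = √(3 - 61)/3 = √(-58)/3 = (I*√58)/3 = I*√58/3 ≈ 2.5386*I)
p - 119*Z = I*√58/3 - 119*½ = I*√58/3 - 119/2 = -119/2 + I*√58/3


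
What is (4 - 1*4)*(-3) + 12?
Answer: 12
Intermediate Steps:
(4 - 1*4)*(-3) + 12 = (4 - 4)*(-3) + 12 = 0*(-3) + 12 = 0 + 12 = 12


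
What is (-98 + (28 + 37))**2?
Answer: 1089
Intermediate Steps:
(-98 + (28 + 37))**2 = (-98 + 65)**2 = (-33)**2 = 1089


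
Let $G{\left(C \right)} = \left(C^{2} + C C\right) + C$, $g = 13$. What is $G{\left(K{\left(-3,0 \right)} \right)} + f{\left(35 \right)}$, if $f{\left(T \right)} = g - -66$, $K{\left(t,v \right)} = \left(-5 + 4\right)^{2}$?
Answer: $82$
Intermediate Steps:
$K{\left(t,v \right)} = 1$ ($K{\left(t,v \right)} = \left(-1\right)^{2} = 1$)
$f{\left(T \right)} = 79$ ($f{\left(T \right)} = 13 - -66 = 13 + 66 = 79$)
$G{\left(C \right)} = C + 2 C^{2}$ ($G{\left(C \right)} = \left(C^{2} + C^{2}\right) + C = 2 C^{2} + C = C + 2 C^{2}$)
$G{\left(K{\left(-3,0 \right)} \right)} + f{\left(35 \right)} = 1 \left(1 + 2 \cdot 1\right) + 79 = 1 \left(1 + 2\right) + 79 = 1 \cdot 3 + 79 = 3 + 79 = 82$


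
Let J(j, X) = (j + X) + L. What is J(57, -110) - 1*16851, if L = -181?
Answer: -17085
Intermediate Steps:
J(j, X) = -181 + X + j (J(j, X) = (j + X) - 181 = (X + j) - 181 = -181 + X + j)
J(57, -110) - 1*16851 = (-181 - 110 + 57) - 1*16851 = -234 - 16851 = -17085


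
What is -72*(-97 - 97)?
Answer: 13968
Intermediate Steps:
-72*(-97 - 97) = -72*(-194) = 13968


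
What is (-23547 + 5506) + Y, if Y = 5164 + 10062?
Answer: -2815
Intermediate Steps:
Y = 15226
(-23547 + 5506) + Y = (-23547 + 5506) + 15226 = -18041 + 15226 = -2815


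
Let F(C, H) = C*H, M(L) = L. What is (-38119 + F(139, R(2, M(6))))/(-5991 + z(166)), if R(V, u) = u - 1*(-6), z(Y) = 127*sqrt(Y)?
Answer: 218377941/33214667 + 4629277*sqrt(166)/33214667 ≈ 8.3705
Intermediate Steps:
R(V, u) = 6 + u (R(V, u) = u + 6 = 6 + u)
(-38119 + F(139, R(2, M(6))))/(-5991 + z(166)) = (-38119 + 139*(6 + 6))/(-5991 + 127*sqrt(166)) = (-38119 + 139*12)/(-5991 + 127*sqrt(166)) = (-38119 + 1668)/(-5991 + 127*sqrt(166)) = -36451/(-5991 + 127*sqrt(166))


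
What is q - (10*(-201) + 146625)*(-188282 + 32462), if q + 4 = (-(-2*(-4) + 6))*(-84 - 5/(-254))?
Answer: 2861806629909/127 ≈ 2.2534e+10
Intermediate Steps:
q = 148809/127 (q = -4 + (-(-2*(-4) + 6))*(-84 - 5/(-254)) = -4 + (-(8 + 6))*(-84 - 5*(-1/254)) = -4 + (-1*14)*(-84 + 5/254) = -4 - 14*(-21331/254) = -4 + 149317/127 = 148809/127 ≈ 1171.7)
q - (10*(-201) + 146625)*(-188282 + 32462) = 148809/127 - (10*(-201) + 146625)*(-188282 + 32462) = 148809/127 - (-2010 + 146625)*(-155820) = 148809/127 - 144615*(-155820) = 148809/127 - 1*(-22533909300) = 148809/127 + 22533909300 = 2861806629909/127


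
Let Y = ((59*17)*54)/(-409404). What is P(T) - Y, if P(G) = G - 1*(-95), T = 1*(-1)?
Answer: 6423023/68234 ≈ 94.132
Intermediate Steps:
T = -1
P(G) = 95 + G (P(G) = G + 95 = 95 + G)
Y = -9027/68234 (Y = (1003*54)*(-1/409404) = 54162*(-1/409404) = -9027/68234 ≈ -0.13229)
P(T) - Y = (95 - 1) - 1*(-9027/68234) = 94 + 9027/68234 = 6423023/68234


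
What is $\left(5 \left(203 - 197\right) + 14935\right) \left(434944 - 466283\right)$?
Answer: $-468988135$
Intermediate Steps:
$\left(5 \left(203 - 197\right) + 14935\right) \left(434944 - 466283\right) = \left(5 \cdot 6 + 14935\right) \left(-31339\right) = \left(30 + 14935\right) \left(-31339\right) = 14965 \left(-31339\right) = -468988135$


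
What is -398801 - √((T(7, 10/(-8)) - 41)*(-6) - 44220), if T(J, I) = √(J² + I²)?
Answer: -398801 - I*√(175896 + 6*√809)/2 ≈ -3.988e+5 - 209.8*I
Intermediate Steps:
T(J, I) = √(I² + J²)
-398801 - √((T(7, 10/(-8)) - 41)*(-6) - 44220) = -398801 - √((√((10/(-8))² + 7²) - 41)*(-6) - 44220) = -398801 - √((√((10*(-⅛))² + 49) - 41)*(-6) - 44220) = -398801 - √((√((-5/4)² + 49) - 41)*(-6) - 44220) = -398801 - √((√(25/16 + 49) - 41)*(-6) - 44220) = -398801 - √((√(809/16) - 41)*(-6) - 44220) = -398801 - √((√809/4 - 41)*(-6) - 44220) = -398801 - √((-41 + √809/4)*(-6) - 44220) = -398801 - √((246 - 3*√809/2) - 44220) = -398801 - √(-43974 - 3*√809/2)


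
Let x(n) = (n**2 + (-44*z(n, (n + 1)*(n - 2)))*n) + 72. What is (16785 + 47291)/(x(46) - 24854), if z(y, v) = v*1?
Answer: -32038/2104149 ≈ -0.015226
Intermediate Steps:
z(y, v) = v
x(n) = 72 + n**2 - 44*n*(1 + n)*(-2 + n) (x(n) = (n**2 + (-44*(n + 1)*(n - 2))*n) + 72 = (n**2 + (-44*(1 + n)*(-2 + n))*n) + 72 = (n**2 - 44*n*(1 + n)*(-2 + n)) + 72 = 72 + n**2 - 44*n*(1 + n)*(-2 + n))
(16785 + 47291)/(x(46) - 24854) = (16785 + 47291)/((72 + 46**2 + 44*46*(2 + 46 - 1*46**2)) - 24854) = 64076/((72 + 2116 + 44*46*(2 + 46 - 1*2116)) - 24854) = 64076/((72 + 2116 + 44*46*(2 + 46 - 2116)) - 24854) = 64076/((72 + 2116 + 44*46*(-2068)) - 24854) = 64076/((72 + 2116 - 4185632) - 24854) = 64076/(-4183444 - 24854) = 64076/(-4208298) = 64076*(-1/4208298) = -32038/2104149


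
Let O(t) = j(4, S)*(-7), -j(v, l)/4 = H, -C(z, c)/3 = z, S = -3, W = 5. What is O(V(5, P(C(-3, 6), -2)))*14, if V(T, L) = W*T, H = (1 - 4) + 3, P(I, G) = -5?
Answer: 0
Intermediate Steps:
C(z, c) = -3*z
H = 0 (H = -3 + 3 = 0)
j(v, l) = 0 (j(v, l) = -4*0 = 0)
V(T, L) = 5*T
O(t) = 0 (O(t) = 0*(-7) = 0)
O(V(5, P(C(-3, 6), -2)))*14 = 0*14 = 0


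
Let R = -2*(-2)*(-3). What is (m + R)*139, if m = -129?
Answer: -19599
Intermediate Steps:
R = -12 (R = 4*(-3) = -12)
(m + R)*139 = (-129 - 12)*139 = -141*139 = -19599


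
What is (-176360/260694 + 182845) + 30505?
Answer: 27809444270/130347 ≈ 2.1335e+5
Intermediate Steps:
(-176360/260694 + 182845) + 30505 = (-176360*1/260694 + 182845) + 30505 = (-88180/130347 + 182845) + 30505 = 23833209035/130347 + 30505 = 27809444270/130347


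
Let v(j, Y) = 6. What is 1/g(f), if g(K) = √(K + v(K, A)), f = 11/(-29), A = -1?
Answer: √4727/163 ≈ 0.42180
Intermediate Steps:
f = -11/29 (f = 11*(-1/29) = -11/29 ≈ -0.37931)
g(K) = √(6 + K) (g(K) = √(K + 6) = √(6 + K))
1/g(f) = 1/(√(6 - 11/29)) = 1/(√(163/29)) = 1/(√4727/29) = √4727/163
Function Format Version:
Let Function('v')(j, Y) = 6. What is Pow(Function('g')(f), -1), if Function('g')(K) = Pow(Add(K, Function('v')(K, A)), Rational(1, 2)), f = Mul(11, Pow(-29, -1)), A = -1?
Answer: Mul(Rational(1, 163), Pow(4727, Rational(1, 2))) ≈ 0.42180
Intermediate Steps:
f = Rational(-11, 29) (f = Mul(11, Rational(-1, 29)) = Rational(-11, 29) ≈ -0.37931)
Function('g')(K) = Pow(Add(6, K), Rational(1, 2)) (Function('g')(K) = Pow(Add(K, 6), Rational(1, 2)) = Pow(Add(6, K), Rational(1, 2)))
Pow(Function('g')(f), -1) = Pow(Pow(Add(6, Rational(-11, 29)), Rational(1, 2)), -1) = Pow(Pow(Rational(163, 29), Rational(1, 2)), -1) = Pow(Mul(Rational(1, 29), Pow(4727, Rational(1, 2))), -1) = Mul(Rational(1, 163), Pow(4727, Rational(1, 2)))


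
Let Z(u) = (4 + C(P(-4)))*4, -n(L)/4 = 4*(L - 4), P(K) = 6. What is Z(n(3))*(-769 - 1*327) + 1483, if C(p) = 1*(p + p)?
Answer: -68661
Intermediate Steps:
C(p) = 2*p (C(p) = 1*(2*p) = 2*p)
n(L) = 64 - 16*L (n(L) = -16*(L - 4) = -16*(-4 + L) = -4*(-16 + 4*L) = 64 - 16*L)
Z(u) = 64 (Z(u) = (4 + 2*6)*4 = (4 + 12)*4 = 16*4 = 64)
Z(n(3))*(-769 - 1*327) + 1483 = 64*(-769 - 1*327) + 1483 = 64*(-769 - 327) + 1483 = 64*(-1096) + 1483 = -70144 + 1483 = -68661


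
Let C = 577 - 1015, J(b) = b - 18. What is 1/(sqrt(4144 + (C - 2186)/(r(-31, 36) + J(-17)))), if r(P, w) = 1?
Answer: sqrt(76245)/17940 ≈ 0.015392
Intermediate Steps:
J(b) = -18 + b
C = -438
1/(sqrt(4144 + (C - 2186)/(r(-31, 36) + J(-17)))) = 1/(sqrt(4144 + (-438 - 2186)/(1 + (-18 - 17)))) = 1/(sqrt(4144 - 2624/(1 - 35))) = 1/(sqrt(4144 - 2624/(-34))) = 1/(sqrt(4144 - 2624*(-1/34))) = 1/(sqrt(4144 + 1312/17)) = 1/(sqrt(71760/17)) = 1/(4*sqrt(76245)/17) = sqrt(76245)/17940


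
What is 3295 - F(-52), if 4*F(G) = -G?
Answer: 3282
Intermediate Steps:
F(G) = -G/4 (F(G) = (-G)/4 = -G/4)
3295 - F(-52) = 3295 - (-1)*(-52)/4 = 3295 - 1*13 = 3295 - 13 = 3282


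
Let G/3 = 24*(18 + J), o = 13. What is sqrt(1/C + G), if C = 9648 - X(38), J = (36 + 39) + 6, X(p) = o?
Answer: sqrt(661715237435)/9635 ≈ 84.427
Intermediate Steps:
X(p) = 13
J = 81 (J = 75 + 6 = 81)
G = 7128 (G = 3*(24*(18 + 81)) = 3*(24*99) = 3*2376 = 7128)
C = 9635 (C = 9648 - 1*13 = 9648 - 13 = 9635)
sqrt(1/C + G) = sqrt(1/9635 + 7128) = sqrt(68678281/9635) = sqrt(661715237435)/9635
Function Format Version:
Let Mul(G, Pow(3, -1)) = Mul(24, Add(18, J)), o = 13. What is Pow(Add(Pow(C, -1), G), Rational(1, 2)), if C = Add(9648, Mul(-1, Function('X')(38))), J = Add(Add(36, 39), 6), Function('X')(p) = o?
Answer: Mul(Rational(1, 9635), Pow(661715237435, Rational(1, 2))) ≈ 84.427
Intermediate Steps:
Function('X')(p) = 13
J = 81 (J = Add(75, 6) = 81)
G = 7128 (G = Mul(3, Mul(24, Add(18, 81))) = Mul(3, Mul(24, 99)) = Mul(3, 2376) = 7128)
C = 9635 (C = Add(9648, Mul(-1, 13)) = Add(9648, -13) = 9635)
Pow(Add(Pow(C, -1), G), Rational(1, 2)) = Pow(Add(Pow(9635, -1), 7128), Rational(1, 2)) = Pow(Add(Rational(1, 9635), 7128), Rational(1, 2)) = Pow(Rational(68678281, 9635), Rational(1, 2)) = Mul(Rational(1, 9635), Pow(661715237435, Rational(1, 2)))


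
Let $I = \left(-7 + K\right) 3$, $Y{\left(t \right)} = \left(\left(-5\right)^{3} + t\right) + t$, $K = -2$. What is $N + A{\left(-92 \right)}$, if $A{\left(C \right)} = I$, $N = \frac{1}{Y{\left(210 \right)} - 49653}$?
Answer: $- \frac{1332667}{49358} \approx -27.0$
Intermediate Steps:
$Y{\left(t \right)} = -125 + 2 t$ ($Y{\left(t \right)} = \left(-125 + t\right) + t = -125 + 2 t$)
$N = - \frac{1}{49358}$ ($N = \frac{1}{\left(-125 + 2 \cdot 210\right) - 49653} = \frac{1}{\left(-125 + 420\right) - 49653} = \frac{1}{295 - 49653} = \frac{1}{-49358} = - \frac{1}{49358} \approx -2.026 \cdot 10^{-5}$)
$I = -27$ ($I = \left(-7 - 2\right) 3 = \left(-9\right) 3 = -27$)
$A{\left(C \right)} = -27$
$N + A{\left(-92 \right)} = - \frac{1}{49358} - 27 = - \frac{1332667}{49358}$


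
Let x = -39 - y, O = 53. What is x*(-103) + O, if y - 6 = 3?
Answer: 4997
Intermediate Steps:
y = 9 (y = 6 + 3 = 9)
x = -48 (x = -39 - 1*9 = -39 - 9 = -48)
x*(-103) + O = -48*(-103) + 53 = 4944 + 53 = 4997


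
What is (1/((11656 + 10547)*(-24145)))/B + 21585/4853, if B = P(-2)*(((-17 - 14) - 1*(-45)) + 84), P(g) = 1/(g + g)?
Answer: 567005147608981/127480934968695 ≈ 4.4478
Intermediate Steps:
P(g) = 1/(2*g)
B = -49/2 (B = ((1/2)/(-2))*(((-17 - 14) - 1*(-45)) + 84) = ((1/2)*(-1/2))*((-31 + 45) + 84) = -(14 + 84)/4 = -1/4*98 = -49/2 ≈ -24.500)
(1/((11656 + 10547)*(-24145)))/B + 21585/4853 = (1/((11656 + 10547)*(-24145)))/(-49/2) + 21585/4853 = (-1/24145/22203)*(-2/49) + 21585*(1/4853) = ((1/22203)*(-1/24145))*(-2/49) + 21585/4853 = -1/536091435*(-2/49) + 21585/4853 = 2/26268480315 + 21585/4853 = 567005147608981/127480934968695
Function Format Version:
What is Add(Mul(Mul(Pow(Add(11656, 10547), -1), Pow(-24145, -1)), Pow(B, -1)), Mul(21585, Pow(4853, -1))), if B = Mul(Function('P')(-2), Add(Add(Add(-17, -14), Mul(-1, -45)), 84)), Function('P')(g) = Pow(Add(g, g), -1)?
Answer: Rational(567005147608981, 127480934968695) ≈ 4.4478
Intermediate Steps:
Function('P')(g) = Mul(Rational(1, 2), Pow(g, -1)) (Function('P')(g) = Pow(Mul(2, g), -1) = Mul(Rational(1, 2), Pow(g, -1)))
B = Rational(-49, 2) (B = Mul(Mul(Rational(1, 2), Pow(-2, -1)), Add(Add(Add(-17, -14), Mul(-1, -45)), 84)) = Mul(Mul(Rational(1, 2), Rational(-1, 2)), Add(Add(-31, 45), 84)) = Mul(Rational(-1, 4), Add(14, 84)) = Mul(Rational(-1, 4), 98) = Rational(-49, 2) ≈ -24.500)
Add(Mul(Mul(Pow(Add(11656, 10547), -1), Pow(-24145, -1)), Pow(B, -1)), Mul(21585, Pow(4853, -1))) = Add(Mul(Mul(Pow(Add(11656, 10547), -1), Pow(-24145, -1)), Pow(Rational(-49, 2), -1)), Mul(21585, Pow(4853, -1))) = Add(Mul(Mul(Pow(22203, -1), Rational(-1, 24145)), Rational(-2, 49)), Mul(21585, Rational(1, 4853))) = Add(Mul(Mul(Rational(1, 22203), Rational(-1, 24145)), Rational(-2, 49)), Rational(21585, 4853)) = Add(Mul(Rational(-1, 536091435), Rational(-2, 49)), Rational(21585, 4853)) = Add(Rational(2, 26268480315), Rational(21585, 4853)) = Rational(567005147608981, 127480934968695)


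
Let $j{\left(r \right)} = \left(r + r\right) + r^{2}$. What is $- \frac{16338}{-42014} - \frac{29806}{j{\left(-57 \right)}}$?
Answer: $- \frac{85789261}{9408135} \approx -9.1186$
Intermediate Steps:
$j{\left(r \right)} = r^{2} + 2 r$ ($j{\left(r \right)} = 2 r + r^{2} = r^{2} + 2 r$)
$- \frac{16338}{-42014} - \frac{29806}{j{\left(-57 \right)}} = - \frac{16338}{-42014} - \frac{29806}{\left(-57\right) \left(2 - 57\right)} = \left(-16338\right) \left(- \frac{1}{42014}\right) - \frac{29806}{\left(-57\right) \left(-55\right)} = \frac{1167}{3001} - \frac{29806}{3135} = - \frac{85789261}{9408135}$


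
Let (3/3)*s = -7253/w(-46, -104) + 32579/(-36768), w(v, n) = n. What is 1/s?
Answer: 477984/32911261 ≈ 0.014523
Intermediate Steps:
s = 32911261/477984 (s = -7253/(-104) + 32579/(-36768) = -7253*(-1/104) + 32579*(-1/36768) = 7253/104 - 32579/36768 = 32911261/477984 ≈ 68.854)
1/s = 1/(32911261/477984) = 477984/32911261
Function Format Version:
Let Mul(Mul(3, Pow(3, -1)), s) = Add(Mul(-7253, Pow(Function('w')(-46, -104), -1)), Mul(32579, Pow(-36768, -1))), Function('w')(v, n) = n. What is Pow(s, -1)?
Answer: Rational(477984, 32911261) ≈ 0.014523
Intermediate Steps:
s = Rational(32911261, 477984) (s = Add(Mul(-7253, Pow(-104, -1)), Mul(32579, Pow(-36768, -1))) = Add(Mul(-7253, Rational(-1, 104)), Mul(32579, Rational(-1, 36768))) = Add(Rational(7253, 104), Rational(-32579, 36768)) = Rational(32911261, 477984) ≈ 68.854)
Pow(s, -1) = Pow(Rational(32911261, 477984), -1) = Rational(477984, 32911261)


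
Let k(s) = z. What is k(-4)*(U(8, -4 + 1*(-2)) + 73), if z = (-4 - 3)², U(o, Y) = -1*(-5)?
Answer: 3822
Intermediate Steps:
U(o, Y) = 5
z = 49 (z = (-7)² = 49)
k(s) = 49
k(-4)*(U(8, -4 + 1*(-2)) + 73) = 49*(5 + 73) = 49*78 = 3822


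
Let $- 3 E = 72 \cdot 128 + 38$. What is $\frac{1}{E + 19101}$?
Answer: $\frac{3}{48049} \approx 6.2436 \cdot 10^{-5}$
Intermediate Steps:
$E = - \frac{9254}{3}$ ($E = - \frac{72 \cdot 128 + 38}{3} = - \frac{9216 + 38}{3} = \left(- \frac{1}{3}\right) 9254 = - \frac{9254}{3} \approx -3084.7$)
$\frac{1}{E + 19101} = \frac{1}{- \frac{9254}{3} + 19101} = \frac{1}{\frac{48049}{3}} = \frac{3}{48049}$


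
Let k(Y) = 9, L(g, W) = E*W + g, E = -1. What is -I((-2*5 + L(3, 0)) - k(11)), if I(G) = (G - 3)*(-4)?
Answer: -76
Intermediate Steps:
L(g, W) = g - W (L(g, W) = -W + g = g - W)
I(G) = 12 - 4*G (I(G) = (-3 + G)*(-4) = 12 - 4*G)
-I((-2*5 + L(3, 0)) - k(11)) = -(12 - 4*((-2*5 + (3 - 1*0)) - 1*9)) = -(12 - 4*((-10 + (3 + 0)) - 9)) = -(12 - 4*((-10 + 3) - 9)) = -(12 - 4*(-7 - 9)) = -(12 - 4*(-16)) = -(12 + 64) = -1*76 = -76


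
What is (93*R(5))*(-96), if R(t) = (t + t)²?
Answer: -892800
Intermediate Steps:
R(t) = 4*t² (R(t) = (2*t)² = 4*t²)
(93*R(5))*(-96) = (93*(4*5²))*(-96) = (93*(4*25))*(-96) = (93*100)*(-96) = 9300*(-96) = -892800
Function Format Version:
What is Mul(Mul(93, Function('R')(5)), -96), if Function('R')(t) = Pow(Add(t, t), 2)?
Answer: -892800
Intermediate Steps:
Function('R')(t) = Mul(4, Pow(t, 2)) (Function('R')(t) = Pow(Mul(2, t), 2) = Mul(4, Pow(t, 2)))
Mul(Mul(93, Function('R')(5)), -96) = Mul(Mul(93, Mul(4, Pow(5, 2))), -96) = Mul(Mul(93, Mul(4, 25)), -96) = Mul(Mul(93, 100), -96) = Mul(9300, -96) = -892800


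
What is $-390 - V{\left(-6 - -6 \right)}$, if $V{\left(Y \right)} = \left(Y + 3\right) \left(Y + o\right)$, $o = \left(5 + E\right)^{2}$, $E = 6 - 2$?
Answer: $-633$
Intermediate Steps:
$E = 4$
$o = 81$ ($o = \left(5 + 4\right)^{2} = 9^{2} = 81$)
$V{\left(Y \right)} = \left(3 + Y\right) \left(81 + Y\right)$ ($V{\left(Y \right)} = \left(Y + 3\right) \left(Y + 81\right) = \left(3 + Y\right) \left(81 + Y\right)$)
$-390 - V{\left(-6 - -6 \right)} = -390 - \left(243 + \left(-6 - -6\right)^{2} + 84 \left(-6 - -6\right)\right) = -390 - \left(243 + \left(-6 + 6\right)^{2} + 84 \left(-6 + 6\right)\right) = -390 - \left(243 + 0^{2} + 84 \cdot 0\right) = -390 - \left(243 + 0 + 0\right) = -390 - 243 = -633$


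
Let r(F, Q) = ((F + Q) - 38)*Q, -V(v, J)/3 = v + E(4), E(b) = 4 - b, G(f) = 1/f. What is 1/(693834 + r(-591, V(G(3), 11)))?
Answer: 1/694464 ≈ 1.4400e-6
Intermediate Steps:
G(f) = 1/f
V(v, J) = -3*v (V(v, J) = -3*(v + (4 - 1*4)) = -3*(v + (4 - 4)) = -3*(v + 0) = -3*v)
r(F, Q) = Q*(-38 + F + Q) (r(F, Q) = (-38 + F + Q)*Q = Q*(-38 + F + Q))
1/(693834 + r(-591, V(G(3), 11))) = 1/(693834 + (-3/3)*(-38 - 591 - 3/3)) = 1/(693834 + (-3*⅓)*(-38 - 591 - 3*⅓)) = 1/(693834 - (-38 - 591 - 1)) = 1/(693834 - 1*(-630)) = 1/(693834 + 630) = 1/694464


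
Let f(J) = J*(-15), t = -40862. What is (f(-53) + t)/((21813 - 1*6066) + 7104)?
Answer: -40067/22851 ≈ -1.7534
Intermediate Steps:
f(J) = -15*J
(f(-53) + t)/((21813 - 1*6066) + 7104) = (-15*(-53) - 40862)/((21813 - 1*6066) + 7104) = (795 - 40862)/((21813 - 6066) + 7104) = -40067/(15747 + 7104) = -40067/22851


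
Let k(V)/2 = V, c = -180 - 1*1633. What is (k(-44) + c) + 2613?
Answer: 712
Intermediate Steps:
c = -1813 (c = -180 - 1633 = -1813)
k(V) = 2*V
(k(-44) + c) + 2613 = (2*(-44) - 1813) + 2613 = (-88 - 1813) + 2613 = -1901 + 2613 = 712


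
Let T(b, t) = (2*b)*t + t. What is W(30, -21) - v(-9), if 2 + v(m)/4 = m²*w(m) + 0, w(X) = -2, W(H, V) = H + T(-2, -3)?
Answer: 695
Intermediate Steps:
T(b, t) = t + 2*b*t (T(b, t) = 2*b*t + t = t + 2*b*t)
W(H, V) = 9 + H (W(H, V) = H - 3*(1 + 2*(-2)) = H - 3*(1 - 4) = H - 3*(-3) = H + 9 = 9 + H)
v(m) = -8 - 8*m² (v(m) = -8 + 4*(m²*(-2) + 0) = -8 + 4*(-2*m² + 0) = -8 + 4*(-2*m²) = -8 - 8*m²)
W(30, -21) - v(-9) = (9 + 30) - (-8 - 8*(-9)²) = 39 - (-8 - 8*81) = 39 - (-8 - 648) = 39 - 1*(-656) = 39 + 656 = 695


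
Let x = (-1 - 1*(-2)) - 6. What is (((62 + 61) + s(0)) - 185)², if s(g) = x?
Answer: 4489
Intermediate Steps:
x = -5 (x = (-1 + 2) - 6 = 1 - 6 = -5)
s(g) = -5
(((62 + 61) + s(0)) - 185)² = (((62 + 61) - 5) - 185)² = ((123 - 5) - 185)² = (118 - 185)² = (-67)² = 4489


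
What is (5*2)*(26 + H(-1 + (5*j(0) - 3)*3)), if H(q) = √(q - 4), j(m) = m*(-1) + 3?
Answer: 260 + 10*√31 ≈ 315.68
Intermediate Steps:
j(m) = 3 - m (j(m) = -m + 3 = 3 - m)
H(q) = √(-4 + q)
(5*2)*(26 + H(-1 + (5*j(0) - 3)*3)) = (5*2)*(26 + √(-4 + (-1 + (5*(3 - 1*0) - 3)*3))) = 10*(26 + √(-4 + (-1 + (5*(3 + 0) - 3)*3))) = 10*(26 + √(-4 + (-1 + (5*3 - 3)*3))) = 10*(26 + √(-4 + (-1 + (15 - 3)*3))) = 10*(26 + √(-4 + (-1 + 12*3))) = 10*(26 + √(-4 + (-1 + 36))) = 10*(26 + √(-4 + 35)) = 10*(26 + √31) = 260 + 10*√31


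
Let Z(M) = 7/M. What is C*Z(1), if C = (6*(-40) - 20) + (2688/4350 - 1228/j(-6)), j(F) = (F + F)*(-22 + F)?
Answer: -16018943/8700 ≈ -1841.3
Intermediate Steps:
j(F) = 2*F*(-22 + F) (j(F) = (2*F)*(-22 + F) = 2*F*(-22 + F))
C = -16018943/60900 (C = (6*(-40) - 20) + (2688/4350 - 1228*(-1/(12*(-22 - 6)))) = (-240 - 20) + (2688*(1/4350) - 1228/(2*(-6)*(-28))) = -260 + (448/725 - 1228/336) = -260 + (448/725 - 1228*1/336) = -260 + (448/725 - 307/84) = -260 - 184943/60900 = -16018943/60900 ≈ -263.04)
C*Z(1) = -16018943/(8700*1) = -16018943/8700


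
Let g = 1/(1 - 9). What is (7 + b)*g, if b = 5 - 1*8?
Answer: -1/2 ≈ -0.50000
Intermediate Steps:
b = -3 (b = 5 - 8 = -3)
g = -1/8 (g = 1/(-8) = -1/8 ≈ -0.12500)
(7 + b)*g = (7 - 3)*(-1/8) = 4*(-1/8) = -1/2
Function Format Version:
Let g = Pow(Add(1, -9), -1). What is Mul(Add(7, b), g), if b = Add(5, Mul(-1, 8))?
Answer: Rational(-1, 2) ≈ -0.50000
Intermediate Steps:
b = -3 (b = Add(5, -8) = -3)
g = Rational(-1, 8) (g = Pow(-8, -1) = Rational(-1, 8) ≈ -0.12500)
Mul(Add(7, b), g) = Mul(Add(7, -3), Rational(-1, 8)) = Mul(4, Rational(-1, 8)) = Rational(-1, 2)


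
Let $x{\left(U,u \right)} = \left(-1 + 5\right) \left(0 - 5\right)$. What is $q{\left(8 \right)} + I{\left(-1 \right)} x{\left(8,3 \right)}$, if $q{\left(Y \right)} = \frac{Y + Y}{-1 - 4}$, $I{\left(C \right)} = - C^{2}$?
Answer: $\frac{84}{5} \approx 16.8$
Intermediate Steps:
$q{\left(Y \right)} = - \frac{2 Y}{5}$ ($q{\left(Y \right)} = \frac{2 Y}{-5} = 2 Y \left(- \frac{1}{5}\right) = - \frac{2 Y}{5}$)
$x{\left(U,u \right)} = -20$ ($x{\left(U,u \right)} = 4 \left(-5\right) = -20$)
$q{\left(8 \right)} + I{\left(-1 \right)} x{\left(8,3 \right)} = \left(- \frac{2}{5}\right) 8 + - \left(-1\right)^{2} \left(-20\right) = - \frac{16}{5} + \left(-1\right) 1 \left(-20\right) = - \frac{16}{5} - -20 = - \frac{16}{5} + 20 = \frac{84}{5}$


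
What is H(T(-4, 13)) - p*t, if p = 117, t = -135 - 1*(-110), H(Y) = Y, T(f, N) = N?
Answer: 2938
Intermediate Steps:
t = -25 (t = -135 + 110 = -25)
H(T(-4, 13)) - p*t = 13 - 117*(-25) = 13 - 1*(-2925) = 13 + 2925 = 2938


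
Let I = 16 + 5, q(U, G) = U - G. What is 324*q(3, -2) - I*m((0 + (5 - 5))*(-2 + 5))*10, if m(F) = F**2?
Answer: 1620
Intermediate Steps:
I = 21
324*q(3, -2) - I*m((0 + (5 - 5))*(-2 + 5))*10 = 324*(3 - 1*(-2)) - 21*((0 + (5 - 5))*(-2 + 5))**2*10 = 324*(3 + 2) - 21*((0 + 0)*3)**2*10 = 324*5 - 21*(0*3)**2*10 = 1620 - 21*0**2*10 = 1620 - 21*0*10 = 1620 - 0*10 = 1620 - 1*0 = 1620 + 0 = 1620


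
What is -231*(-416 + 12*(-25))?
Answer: 165396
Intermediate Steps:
-231*(-416 + 12*(-25)) = -231*(-416 - 300) = -231*(-716) = 165396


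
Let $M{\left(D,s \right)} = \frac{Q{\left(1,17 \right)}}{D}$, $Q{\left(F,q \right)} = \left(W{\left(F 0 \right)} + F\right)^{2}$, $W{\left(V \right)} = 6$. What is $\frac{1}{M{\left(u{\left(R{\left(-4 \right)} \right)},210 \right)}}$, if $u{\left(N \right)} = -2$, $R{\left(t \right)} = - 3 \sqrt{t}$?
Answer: $- \frac{2}{49} \approx -0.040816$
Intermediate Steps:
$Q{\left(F,q \right)} = \left(6 + F\right)^{2}$
$M{\left(D,s \right)} = \frac{49}{D}$ ($M{\left(D,s \right)} = \frac{\left(6 + 1\right)^{2}}{D} = \frac{7^{2}}{D} = \frac{49}{D}$)
$\frac{1}{M{\left(u{\left(R{\left(-4 \right)} \right)},210 \right)}} = \frac{1}{49 \frac{1}{-2}} = \frac{1}{49 \left(- \frac{1}{2}\right)} = \frac{1}{- \frac{49}{2}} = - \frac{2}{49}$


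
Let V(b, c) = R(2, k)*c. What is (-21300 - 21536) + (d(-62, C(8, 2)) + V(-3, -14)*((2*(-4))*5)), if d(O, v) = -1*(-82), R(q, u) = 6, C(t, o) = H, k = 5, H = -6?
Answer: -39394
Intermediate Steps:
C(t, o) = -6
d(O, v) = 82
V(b, c) = 6*c
(-21300 - 21536) + (d(-62, C(8, 2)) + V(-3, -14)*((2*(-4))*5)) = (-21300 - 21536) + (82 + (6*(-14))*((2*(-4))*5)) = -42836 + (82 - (-672)*5) = -42836 + (82 - 84*(-40)) = -42836 + (82 + 3360) = -42836 + 3442 = -39394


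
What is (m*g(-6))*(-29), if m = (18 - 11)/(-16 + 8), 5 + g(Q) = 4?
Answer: -203/8 ≈ -25.375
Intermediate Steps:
g(Q) = -1 (g(Q) = -5 + 4 = -1)
m = -7/8 (m = 7/(-8) = 7*(-⅛) = -7/8 ≈ -0.87500)
(m*g(-6))*(-29) = -7/8*(-1)*(-29) = (7/8)*(-29) = -203/8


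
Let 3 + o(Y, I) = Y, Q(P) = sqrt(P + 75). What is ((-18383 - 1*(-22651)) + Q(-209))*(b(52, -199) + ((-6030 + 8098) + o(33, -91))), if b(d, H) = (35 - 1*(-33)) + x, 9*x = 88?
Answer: 83575976/9 + 19582*I*sqrt(134)/9 ≈ 9.2862e+6 + 25186.0*I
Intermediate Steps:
x = 88/9 (x = (1/9)*88 = 88/9 ≈ 9.7778)
Q(P) = sqrt(75 + P)
o(Y, I) = -3 + Y
b(d, H) = 700/9 (b(d, H) = (35 - 1*(-33)) + 88/9 = (35 + 33) + 88/9 = 68 + 88/9 = 700/9)
((-18383 - 1*(-22651)) + Q(-209))*(b(52, -199) + ((-6030 + 8098) + o(33, -91))) = ((-18383 - 1*(-22651)) + sqrt(75 - 209))*(700/9 + ((-6030 + 8098) + (-3 + 33))) = ((-18383 + 22651) + sqrt(-134))*(700/9 + (2068 + 30)) = (4268 + I*sqrt(134))*(700/9 + 2098) = (4268 + I*sqrt(134))*(19582/9) = 83575976/9 + 19582*I*sqrt(134)/9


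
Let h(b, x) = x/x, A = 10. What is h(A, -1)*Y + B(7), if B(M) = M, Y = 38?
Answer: 45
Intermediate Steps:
h(b, x) = 1
h(A, -1)*Y + B(7) = 1*38 + 7 = 38 + 7 = 45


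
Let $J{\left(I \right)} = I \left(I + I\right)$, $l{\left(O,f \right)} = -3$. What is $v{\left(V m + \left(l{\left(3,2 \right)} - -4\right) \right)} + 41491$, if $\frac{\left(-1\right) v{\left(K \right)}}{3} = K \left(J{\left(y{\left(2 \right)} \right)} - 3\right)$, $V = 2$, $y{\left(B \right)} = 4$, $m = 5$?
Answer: $40534$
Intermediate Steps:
$J{\left(I \right)} = 2 I^{2}$ ($J{\left(I \right)} = I 2 I = 2 I^{2}$)
$v{\left(K \right)} = - 87 K$ ($v{\left(K \right)} = - 3 K \left(2 \cdot 4^{2} - 3\right) = - 3 K \left(2 \cdot 16 - 3\right) = - 3 K \left(32 - 3\right) = - 3 K 29 = - 3 \cdot 29 K = - 87 K$)
$v{\left(V m + \left(l{\left(3,2 \right)} - -4\right) \right)} + 41491 = - 87 \left(2 \cdot 5 - -1\right) + 41491 = - 87 \left(10 + \left(-3 + 4\right)\right) + 41491 = - 87 \left(10 + 1\right) + 41491 = \left(-87\right) 11 + 41491 = -957 + 41491 = 40534$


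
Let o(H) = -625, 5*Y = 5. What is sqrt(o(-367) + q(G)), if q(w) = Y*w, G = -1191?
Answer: 2*I*sqrt(454) ≈ 42.615*I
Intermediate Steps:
Y = 1 (Y = (1/5)*5 = 1)
q(w) = w (q(w) = 1*w = w)
sqrt(o(-367) + q(G)) = sqrt(-625 - 1191) = sqrt(-1816) = 2*I*sqrt(454)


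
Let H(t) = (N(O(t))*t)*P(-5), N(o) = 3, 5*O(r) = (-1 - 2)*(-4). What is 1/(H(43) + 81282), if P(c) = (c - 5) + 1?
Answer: 1/80121 ≈ 1.2481e-5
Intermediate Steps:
O(r) = 12/5 (O(r) = ((-1 - 2)*(-4))/5 = (-3*(-4))/5 = (1/5)*12 = 12/5)
P(c) = -4 + c (P(c) = (-5 + c) + 1 = -4 + c)
H(t) = -27*t (H(t) = (3*t)*(-4 - 5) = (3*t)*(-9) = -27*t)
1/(H(43) + 81282) = 1/(-27*43 + 81282) = 1/(-1161 + 81282) = 1/80121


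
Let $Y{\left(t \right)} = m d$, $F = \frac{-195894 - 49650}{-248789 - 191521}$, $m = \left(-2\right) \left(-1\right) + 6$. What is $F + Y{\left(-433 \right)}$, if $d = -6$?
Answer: $- \frac{267812}{5645} \approx -47.442$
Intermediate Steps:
$m = 8$ ($m = 2 + 6 = 8$)
$F = \frac{3148}{5645}$ ($F = - \frac{245544}{-440310} = \left(-245544\right) \left(- \frac{1}{440310}\right) = \frac{3148}{5645} \approx 0.55766$)
$Y{\left(t \right)} = -48$ ($Y{\left(t \right)} = 8 \left(-6\right) = -48$)
$F + Y{\left(-433 \right)} = \frac{3148}{5645} - 48 = - \frac{267812}{5645}$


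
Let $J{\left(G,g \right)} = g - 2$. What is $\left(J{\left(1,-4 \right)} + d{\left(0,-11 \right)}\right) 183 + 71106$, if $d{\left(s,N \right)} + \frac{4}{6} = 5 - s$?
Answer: $70801$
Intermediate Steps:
$J{\left(G,g \right)} = -2 + g$ ($J{\left(G,g \right)} = g + \left(-2 + 0\right) = g - 2 = -2 + g$)
$d{\left(s,N \right)} = \frac{13}{3} - s$ ($d{\left(s,N \right)} = - \frac{2}{3} - \left(-5 + s\right) = \frac{13}{3} - s$)
$\left(J{\left(1,-4 \right)} + d{\left(0,-11 \right)}\right) 183 + 71106 = \left(\left(-2 - 4\right) + \left(\frac{13}{3} - 0\right)\right) 183 + 71106 = \left(-6 + \left(\frac{13}{3} + 0\right)\right) 183 + 71106 = \left(-6 + \frac{13}{3}\right) 183 + 71106 = \left(- \frac{5}{3}\right) 183 + 71106 = -305 + 71106 = 70801$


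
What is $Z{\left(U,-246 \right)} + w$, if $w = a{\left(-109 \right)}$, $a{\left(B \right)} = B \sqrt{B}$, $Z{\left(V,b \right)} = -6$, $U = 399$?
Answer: $-6 - 109 i \sqrt{109} \approx -6.0 - 1138.0 i$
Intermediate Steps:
$a{\left(B \right)} = B^{\frac{3}{2}}$
$w = - 109 i \sqrt{109}$ ($w = \left(-109\right)^{\frac{3}{2}} = - 109 i \sqrt{109} \approx - 1138.0 i$)
$Z{\left(U,-246 \right)} + w = -6 - 109 i \sqrt{109}$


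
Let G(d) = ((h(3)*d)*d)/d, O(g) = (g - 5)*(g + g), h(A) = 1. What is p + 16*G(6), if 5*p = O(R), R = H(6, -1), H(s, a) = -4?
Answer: 552/5 ≈ 110.40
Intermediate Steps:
R = -4
O(g) = 2*g*(-5 + g) (O(g) = (-5 + g)*(2*g) = 2*g*(-5 + g))
G(d) = d (G(d) = ((1*d)*d)/d = (d*d)/d = d²/d = d)
p = 72/5 (p = (2*(-4)*(-5 - 4))/5 = (2*(-4)*(-9))/5 = (⅕)*72 = 72/5 ≈ 14.400)
p + 16*G(6) = 72/5 + 16*6 = 72/5 + 96 = 552/5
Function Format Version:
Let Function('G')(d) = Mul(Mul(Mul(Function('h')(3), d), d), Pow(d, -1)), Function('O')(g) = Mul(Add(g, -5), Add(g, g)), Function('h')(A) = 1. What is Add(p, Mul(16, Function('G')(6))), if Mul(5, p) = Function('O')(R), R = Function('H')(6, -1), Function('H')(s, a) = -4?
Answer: Rational(552, 5) ≈ 110.40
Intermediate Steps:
R = -4
Function('O')(g) = Mul(2, g, Add(-5, g)) (Function('O')(g) = Mul(Add(-5, g), Mul(2, g)) = Mul(2, g, Add(-5, g)))
Function('G')(d) = d (Function('G')(d) = Mul(Mul(Mul(1, d), d), Pow(d, -1)) = Mul(Mul(d, d), Pow(d, -1)) = Mul(Pow(d, 2), Pow(d, -1)) = d)
p = Rational(72, 5) (p = Mul(Rational(1, 5), Mul(2, -4, Add(-5, -4))) = Mul(Rational(1, 5), Mul(2, -4, -9)) = Mul(Rational(1, 5), 72) = Rational(72, 5) ≈ 14.400)
Add(p, Mul(16, Function('G')(6))) = Add(Rational(72, 5), Mul(16, 6)) = Add(Rational(72, 5), 96) = Rational(552, 5)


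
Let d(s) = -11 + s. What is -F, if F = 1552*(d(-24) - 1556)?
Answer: 2469232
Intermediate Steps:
F = -2469232 (F = 1552*((-11 - 24) - 1556) = 1552*(-35 - 1556) = 1552*(-1591) = -2469232)
-F = -1*(-2469232) = 2469232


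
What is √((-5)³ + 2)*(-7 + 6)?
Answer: -I*√123 ≈ -11.091*I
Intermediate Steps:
√((-5)³ + 2)*(-7 + 6) = √(-125 + 2)*(-1) = √(-123)*(-1) = (I*√123)*(-1) = -I*√123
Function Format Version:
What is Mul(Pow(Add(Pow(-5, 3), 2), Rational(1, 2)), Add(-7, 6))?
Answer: Mul(-1, I, Pow(123, Rational(1, 2))) ≈ Mul(-11.091, I)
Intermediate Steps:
Mul(Pow(Add(Pow(-5, 3), 2), Rational(1, 2)), Add(-7, 6)) = Mul(Pow(Add(-125, 2), Rational(1, 2)), -1) = Mul(Pow(-123, Rational(1, 2)), -1) = Mul(Mul(I, Pow(123, Rational(1, 2))), -1) = Mul(-1, I, Pow(123, Rational(1, 2)))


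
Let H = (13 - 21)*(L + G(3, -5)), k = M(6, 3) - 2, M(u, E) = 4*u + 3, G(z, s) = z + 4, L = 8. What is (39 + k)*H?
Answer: -7680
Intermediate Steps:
G(z, s) = 4 + z
M(u, E) = 3 + 4*u
k = 25 (k = (3 + 4*6) - 2 = (3 + 24) - 2 = 27 - 2 = 25)
H = -120 (H = (13 - 21)*(8 + (4 + 3)) = -8*(8 + 7) = -8*15 = -120)
(39 + k)*H = (39 + 25)*(-120) = 64*(-120) = -7680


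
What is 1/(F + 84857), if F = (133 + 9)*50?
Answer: 1/91957 ≈ 1.0875e-5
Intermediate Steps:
F = 7100 (F = 142*50 = 7100)
1/(F + 84857) = 1/(7100 + 84857) = 1/91957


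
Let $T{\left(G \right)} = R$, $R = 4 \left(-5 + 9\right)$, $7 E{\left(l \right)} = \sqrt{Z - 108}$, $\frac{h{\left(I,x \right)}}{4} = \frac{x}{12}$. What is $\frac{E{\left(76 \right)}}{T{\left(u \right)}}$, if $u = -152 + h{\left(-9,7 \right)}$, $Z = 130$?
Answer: $\frac{\sqrt{22}}{112} \approx 0.041879$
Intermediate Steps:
$h{\left(I,x \right)} = \frac{x}{3}$ ($h{\left(I,x \right)} = 4 \frac{x}{12} = \frac{x}{3}$)
$E{\left(l \right)} = \frac{\sqrt{22}}{7}$ ($E{\left(l \right)} = \frac{\sqrt{130 - 108}}{7} = \frac{\sqrt{22}}{7}$)
$u = - \frac{449}{3}$ ($u = -152 + \frac{1}{3} \cdot 7 = -152 + \frac{7}{3} = - \frac{449}{3} \approx -149.67$)
$R = 16$ ($R = 4 \cdot 4 = 16$)
$T{\left(G \right)} = 16$
$\frac{E{\left(76 \right)}}{T{\left(u \right)}} = \frac{\frac{1}{7} \sqrt{22}}{16} = \frac{\sqrt{22}}{7} \cdot \frac{1}{16} = \frac{\sqrt{22}}{112}$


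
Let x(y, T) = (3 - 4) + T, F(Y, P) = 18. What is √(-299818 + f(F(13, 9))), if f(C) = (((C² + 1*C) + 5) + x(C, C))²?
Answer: I*√167322 ≈ 409.05*I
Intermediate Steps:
x(y, T) = -1 + T
f(C) = (4 + C² + 2*C)² (f(C) = (((C² + 1*C) + 5) + (-1 + C))² = (((C² + C) + 5) + (-1 + C))² = (((C + C²) + 5) + (-1 + C))² = ((5 + C + C²) + (-1 + C))² = (4 + C² + 2*C)²)
√(-299818 + f(F(13, 9))) = √(-299818 + (4 + 18² + 2*18)²) = √(-299818 + (4 + 324 + 36)²) = √(-299818 + 364²) = √(-299818 + 132496) = √(-167322) = I*√167322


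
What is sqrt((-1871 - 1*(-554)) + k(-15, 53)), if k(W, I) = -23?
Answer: 2*I*sqrt(335) ≈ 36.606*I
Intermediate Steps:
sqrt((-1871 - 1*(-554)) + k(-15, 53)) = sqrt((-1871 - 1*(-554)) - 23) = sqrt((-1871 + 554) - 23) = sqrt(-1317 - 23) = sqrt(-1340) = 2*I*sqrt(335)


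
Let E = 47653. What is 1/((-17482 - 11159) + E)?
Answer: 1/19012 ≈ 5.2598e-5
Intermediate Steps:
1/((-17482 - 11159) + E) = 1/((-17482 - 11159) + 47653) = 1/(-28641 + 47653) = 1/19012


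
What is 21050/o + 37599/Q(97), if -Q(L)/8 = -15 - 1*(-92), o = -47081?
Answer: -1783165319/29001896 ≈ -61.484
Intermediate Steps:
Q(L) = -616 (Q(L) = -8*(-15 - 1*(-92)) = -8*(-15 + 92) = -8*77 = -616)
21050/o + 37599/Q(97) = 21050/(-47081) + 37599/(-616) = 21050*(-1/47081) + 37599*(-1/616) = -21050/47081 - 37599/616 = -1783165319/29001896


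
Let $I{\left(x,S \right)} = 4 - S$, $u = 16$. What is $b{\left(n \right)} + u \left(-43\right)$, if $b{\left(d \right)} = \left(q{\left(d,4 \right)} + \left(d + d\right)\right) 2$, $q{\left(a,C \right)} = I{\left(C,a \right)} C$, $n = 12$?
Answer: $-704$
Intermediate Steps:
$q{\left(a,C \right)} = C \left(4 - a\right)$ ($q{\left(a,C \right)} = \left(4 - a\right) C = C \left(4 - a\right)$)
$b{\left(d \right)} = 32 - 4 d$ ($b{\left(d \right)} = \left(4 \left(4 - d\right) + \left(d + d\right)\right) 2 = \left(\left(16 - 4 d\right) + 2 d\right) 2 = \left(16 - 2 d\right) 2 = 32 - 4 d$)
$b{\left(n \right)} + u \left(-43\right) = \left(32 - 48\right) + 16 \left(-43\right) = \left(32 - 48\right) - 688 = -16 - 688 = -704$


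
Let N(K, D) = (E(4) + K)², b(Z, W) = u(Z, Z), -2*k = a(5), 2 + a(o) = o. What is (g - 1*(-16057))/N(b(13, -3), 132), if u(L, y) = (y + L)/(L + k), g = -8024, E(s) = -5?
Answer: 4249457/3969 ≈ 1070.7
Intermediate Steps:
a(o) = -2 + o
k = -3/2 (k = -(-2 + 5)/2 = -½*3 = -3/2 ≈ -1.5000)
u(L, y) = (L + y)/(-3/2 + L) (u(L, y) = (y + L)/(L - 3/2) = (L + y)/(-3/2 + L))
b(Z, W) = 4*Z/(-3 + 2*Z) (b(Z, W) = 2*(Z + Z)/(-3 + 2*Z) = 2*(2*Z)/(-3 + 2*Z) = 4*Z/(-3 + 2*Z))
N(K, D) = (-5 + K)²
(g - 1*(-16057))/N(b(13, -3), 132) = (-8024 - 1*(-16057))/((-5 + 4*13/(-3 + 2*13))²) = (-8024 + 16057)/((-5 + 4*13/(-3 + 26))²) = 8033/((-5 + 4*13/23)²) = 8033/((-5 + 4*13*(1/23))²) = 8033/((-5 + 52/23)²) = 8033/((-63/23)²) = 8033/(3969/529) = 8033*(529/3969) = 4249457/3969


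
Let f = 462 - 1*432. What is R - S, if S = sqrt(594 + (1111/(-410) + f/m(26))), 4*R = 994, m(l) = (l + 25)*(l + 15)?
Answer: 497/2 - sqrt(28726109210)/6970 ≈ 224.18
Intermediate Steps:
m(l) = (15 + l)*(25 + l) (m(l) = (25 + l)*(15 + l) = (15 + l)*(25 + l))
f = 30 (f = 462 - 432 = 30)
R = 497/2 (R = (1/4)*994 = 497/2 ≈ 248.50)
S = sqrt(28726109210)/6970 (S = sqrt(594 + (1111/(-410) + 30/(375 + 26**2 + 40*26))) = sqrt(594 + (1111*(-1/410) + 30/(375 + 676 + 1040))) = sqrt(594 + (-1111/410 + 30/2091)) = sqrt(594 + (-1111/410 + 30*(1/2091))) = sqrt(594 + (-1111/410 + 10/697)) = sqrt(594 - 18787/6970) = sqrt(4121393/6970) = sqrt(28726109210)/6970 ≈ 24.317)
R - S = 497/2 - sqrt(28726109210)/6970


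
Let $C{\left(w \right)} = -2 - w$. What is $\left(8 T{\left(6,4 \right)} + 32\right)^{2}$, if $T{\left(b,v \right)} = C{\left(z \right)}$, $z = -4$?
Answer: $2304$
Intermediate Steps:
$T{\left(b,v \right)} = 2$ ($T{\left(b,v \right)} = -2 - -4 = -2 + 4 = 2$)
$\left(8 T{\left(6,4 \right)} + 32\right)^{2} = \left(8 \cdot 2 + 32\right)^{2} = \left(16 + 32\right)^{2} = 48^{2} = 2304$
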